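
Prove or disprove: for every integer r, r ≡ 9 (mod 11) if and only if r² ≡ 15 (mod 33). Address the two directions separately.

(⟹) This fails: take r = 20. Then 20 ≡ 9 (mod 11), but 20² = 400 ≡ 4 (mod 33), not 15.

(⟸) This fails: take r = 24. Then 24² = 576 ≡ 15 (mod 33), yet 24 ≡ 2 (mod 11), not 9.

Both directions fail.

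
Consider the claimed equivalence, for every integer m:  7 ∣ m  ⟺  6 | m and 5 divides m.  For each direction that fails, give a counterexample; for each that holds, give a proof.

(⇒) This fails: take m = 7. Certainly 7 ∣ 7, but 6 ∤ 7.

(⇐) This fails: take m = 30. Both 6 ∣ 30 and 5 ∣ 30, yet 30 is not a multiple of 7 (since 30 = 4·7 + 2), so 7 ∤ 30.

Neither direction holds.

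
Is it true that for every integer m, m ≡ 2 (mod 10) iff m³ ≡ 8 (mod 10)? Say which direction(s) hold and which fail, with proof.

(⟸) For the converse, argue contrapositively. If m ≢ 2 (mod 10), then m is congruent to one of 0, 1, 3, 4, 5, 6, 7, 8, 9 modulo 10, and these give m³ ≡ 0, 1, 7, 4, 5, 6, 3, 2, 9 respectively — never 8.

(⟹) Suppose m ≡ 2 (mod 10). Write m = 10j + 2. Then (10j + 2)³ = 1000j³ + 600j² + 120j + 8 = 10(100j³ + 60j² + 12j) + 8, so m³ ≡ 8 (mod 10).

Both implications hold.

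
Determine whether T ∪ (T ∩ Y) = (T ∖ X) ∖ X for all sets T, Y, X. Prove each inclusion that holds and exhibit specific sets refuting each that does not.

(⊆) fails; (⊇) holds.

(⟹) This inclusion fails. Take T = {1}, Y = ∅, X = {1}; then 1 ∈ T ∪ (T ∩ Y) but 1 ∉ (T ∖ X) ∖ X.

(⟸) Let x ∈ (T ∖ X) ∖ X. Then either x ∈ T and x ∉ Y, X; or x ∈ T ∩ Y and x ∉ X. In each case x ∈ T ∪ (T ∩ Y), so (T ∖ X) ∖ X ⊆ T ∪ (T ∩ Y).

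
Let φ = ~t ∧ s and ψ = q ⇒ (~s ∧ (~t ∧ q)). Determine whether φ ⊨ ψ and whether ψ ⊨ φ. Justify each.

(⟹) This fails. Under q = T, t = F, s = T, the left side is true but the right side is false.

(⟸) This fails. Under q = F, t = F, s = F, the left side is false but the right side is true.

(⇒) fails and (⇐) fails.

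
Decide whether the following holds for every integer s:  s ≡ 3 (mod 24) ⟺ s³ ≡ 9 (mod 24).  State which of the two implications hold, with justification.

(→) This fails: take s = 3. Then 3 ≡ 3 (mod 24), but 3³ = 27 ≡ 3 (mod 24), not 9.

(←) This fails: take s = 9. Then 9³ = 729 ≡ 9 (mod 24), yet 9 ≡ 9 (mod 24), not 3.

Neither direction holds.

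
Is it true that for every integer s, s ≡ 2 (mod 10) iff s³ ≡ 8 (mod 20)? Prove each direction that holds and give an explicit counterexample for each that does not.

[⇒] Suppose s ≡ 2 (mod 10). Working modulo 20, s ∈ {2, 12}; for each such r, r³ ≡ 8 (mod 20).

[⇐] Conversely, the residues r modulo 20 with r³ ≡ 8 (mod 20) are exactly {2, 12}, and each is ≡ 2 (mod 10).

The biconditional holds.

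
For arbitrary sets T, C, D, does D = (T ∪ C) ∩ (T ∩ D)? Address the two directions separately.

(⊆) This inclusion fails. Take T = ∅, C = ∅, D = {1}; then 1 ∈ D but 1 ∉ (T ∪ C) ∩ (T ∩ D).

(⊇) Let x ∈ (T ∪ C) ∩ (T ∩ D). Then either x ∈ T ∩ D and x ∉ C; or x ∈ T ∩ C ∩ D. In each case x ∈ D, so (T ∪ C) ∩ (T ∩ D) ⊆ D.

Only the reverse inclusion holds.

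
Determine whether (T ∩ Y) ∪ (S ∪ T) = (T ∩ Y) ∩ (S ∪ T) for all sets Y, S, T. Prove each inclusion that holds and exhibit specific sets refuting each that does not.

(⊆) fails; (⊇) holds.

(⊆) This inclusion fails. Take Y = ∅, S = {1}, T = ∅; then 1 ∈ (T ∩ Y) ∪ (S ∪ T) but 1 ∉ (T ∩ Y) ∩ (S ∪ T).

(⊇) Let x ∈ (T ∩ Y) ∩ (S ∪ T). Then either x ∈ Y ∩ T and x ∉ S; or x ∈ Y ∩ S ∩ T. In each case x ∈ (T ∩ Y) ∪ (S ∪ T), so (T ∩ Y) ∩ (S ∪ T) ⊆ (T ∩ Y) ∪ (S ∪ T).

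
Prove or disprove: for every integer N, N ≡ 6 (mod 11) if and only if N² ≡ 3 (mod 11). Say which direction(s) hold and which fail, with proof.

Not equivalent: only (⇒) holds.

(→) Suppose N ≡ 6 (mod 11). Write N = 11j + 6. Then (11j + 6)² = 121j² + 132j + 36 = 11(11j² + 12j + 3) + 3, so N² ≡ 3 (mod 11).

(←) This fails: take N = 5. Then 5² = 25 ≡ 3 (mod 11), yet 5 ≡ 5 (mod 11), not 6.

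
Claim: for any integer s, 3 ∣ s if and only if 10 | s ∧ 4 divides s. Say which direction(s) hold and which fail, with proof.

(⇒) This fails: take s = 3. Certainly 3 ∣ 3, but 10 ∤ 3.

(⇐) This fails: take s = 20. Both 10 ∣ 20 and 4 ∣ 20, yet 20 is not a multiple of 3 (since 20 = 6·3 + 2), so 3 ∤ 20.

Neither direction holds.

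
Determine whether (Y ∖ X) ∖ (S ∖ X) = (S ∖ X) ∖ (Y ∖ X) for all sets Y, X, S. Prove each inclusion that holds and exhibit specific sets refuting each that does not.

(⊆) fails and (⊇) fails.

(⊆) This inclusion fails. Take Y = {1}, X = ∅, S = ∅; then 1 ∈ (Y ∖ X) ∖ (S ∖ X) but 1 ∉ (S ∖ X) ∖ (Y ∖ X).

(⊇) This inclusion fails. Take Y = ∅, X = ∅, S = {1}; then 1 ∈ (S ∖ X) ∖ (Y ∖ X) but 1 ∉ (Y ∖ X) ∖ (S ∖ X).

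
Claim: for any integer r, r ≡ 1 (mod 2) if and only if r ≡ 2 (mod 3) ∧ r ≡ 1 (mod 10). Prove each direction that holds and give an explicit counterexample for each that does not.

[⇐] If r ≡ 2 (mod 3) and r ≡ 1 (mod 10), then by the Chinese remainder theorem r ≡ 11 (mod 30). Since 11 ≡ 1 (mod 2) and 2 ∣ 30, we get r ≡ 1 (mod 2).

[⇒] This fails: r = 1 gives 1 ≡ 1 (mod 2) but 1 ≡ 1 (mod 3), so the conjunction on the right does not hold.

Only the reverse direction holds.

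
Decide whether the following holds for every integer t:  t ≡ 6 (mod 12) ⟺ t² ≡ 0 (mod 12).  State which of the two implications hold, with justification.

(→) Suppose t ≡ 6 (mod 12). Write t = 12j + 6. Then (12j + 6)² = 144j² + 144j + 36 = 12(12j² + 12j + 3) + 0, so t² ≡ 0 (mod 12).

(←) This fails: take t = 0. Then 0² = 0 ≡ 0 (mod 12), yet 0 ≡ 0 (mod 12), not 6.

Only the forward implication holds.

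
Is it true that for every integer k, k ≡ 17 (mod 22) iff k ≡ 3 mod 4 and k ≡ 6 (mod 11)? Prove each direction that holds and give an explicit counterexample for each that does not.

(⇒) This fails: k = 17 gives 17 ≡ 17 (mod 22) but 17 ≡ 1 (mod 4), so the conjunction on the right does not hold.

(⇐) Conversely, if k ≡ 3 (mod 4) and k ≡ 6 (mod 11), then by the Chinese remainder theorem k ≡ 39 (mod 44). Since 39 ≡ 17 (mod 22) and 22 ∣ 44, we get k ≡ 17 (mod 22).

Not equivalent: only (⇐) holds.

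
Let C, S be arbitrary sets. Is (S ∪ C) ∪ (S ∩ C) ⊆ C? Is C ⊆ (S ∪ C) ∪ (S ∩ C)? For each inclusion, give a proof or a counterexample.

Only the reverse inclusion holds.

Forward inclusion. This inclusion fails. Take C = ∅, S = {1}; then 1 ∈ (S ∪ C) ∪ (S ∩ C) but 1 ∉ C.

Reverse inclusion. Let x ∈ C. Then either x ∈ C and x ∉ S; or x ∈ C ∩ S. In each case x ∈ (S ∪ C) ∪ (S ∩ C), so C ⊆ (S ∪ C) ∪ (S ∩ C).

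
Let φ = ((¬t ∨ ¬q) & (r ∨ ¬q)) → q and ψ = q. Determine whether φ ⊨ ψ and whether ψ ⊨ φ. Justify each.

Both directions hold.

(⟹) Assume the antecedent. If t is true, the antecedent forces (t = T, q = T, r = F) or (t = T, q = T, r = T), and q holds there. If t is false, the antecedent forces (t = F, q = T, r = F) or (t = F, q = T, r = T), and q holds there. Either way q holds.

(⟸) Assume the antecedent. If t is true, the antecedent forces (t = T, q = T, r = F) or (t = T, q = T, r = T), and ((¬t ∨ ¬q) & (r ∨ ¬q)) → q holds there. If t is false, the antecedent forces (t = F, q = T, r = F) or (t = F, q = T, r = T), and ((¬t ∨ ¬q) & (r ∨ ¬q)) → q holds there. Either way ((¬t ∨ ¬q) & (r ∨ ¬q)) → q holds.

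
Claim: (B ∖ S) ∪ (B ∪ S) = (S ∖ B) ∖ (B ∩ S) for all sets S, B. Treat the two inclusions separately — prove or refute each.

The sets are not equal: only the reverse inclusion holds.

(⟹) This inclusion fails. Take S = ∅, B = {1}; then 1 ∈ (B ∖ S) ∪ (B ∪ S) but 1 ∉ (S ∖ B) ∖ (B ∩ S).

(⟸) Let x ∈ (S ∖ B) ∖ (B ∩ S). Then x ∈ S and x ∉ B, from which x ∈ (B ∖ S) ∪ (B ∪ S).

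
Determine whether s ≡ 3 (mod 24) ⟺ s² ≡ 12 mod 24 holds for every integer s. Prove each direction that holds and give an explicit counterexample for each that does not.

(⇒) fails and (⇐) fails.

(→) This fails: take s = 3. Then 3 ≡ 3 (mod 24), but 3² = 9 ≡ 9 (mod 24), not 12.

(←) This fails: take s = 6. Then 6² = 36 ≡ 12 (mod 24), yet 6 ≡ 6 (mod 24), not 3.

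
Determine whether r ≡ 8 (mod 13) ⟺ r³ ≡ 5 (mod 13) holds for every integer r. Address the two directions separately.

[⇐] This fails: take r = 7. Then 7³ = 343 ≡ 5 (mod 13), yet 7 ≡ 7 (mod 13), not 8.

[⇒] Suppose r ≡ 8 (mod 13). Write r = 13j + 8. Then (13j + 8)³ = 2197j³ + 4056j² + 2496j + 512 = 13(169j³ + 312j² + 192j + 39) + 5, so r³ ≡ 5 (mod 13).

The forward direction holds; the converse fails.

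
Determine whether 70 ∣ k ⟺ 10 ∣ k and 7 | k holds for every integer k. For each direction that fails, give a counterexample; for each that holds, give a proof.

The biconditional holds.

Forward direction. If 70 ∣ k, write k = 70q. Since 70 = 7·10, k = 10·(7q), so 10 ∣ k; and since 70 = 10·7, k = 7·(10q), so 7 ∣ k.

Converse. Suppose 10 ∣ k and 7 ∣ k. Any common multiple of 10 and 7 is a multiple of their lcm; here gcd(10, 7) = 1, so lcm(10, 7) = 10·7 = 70, so 70 ∣ k.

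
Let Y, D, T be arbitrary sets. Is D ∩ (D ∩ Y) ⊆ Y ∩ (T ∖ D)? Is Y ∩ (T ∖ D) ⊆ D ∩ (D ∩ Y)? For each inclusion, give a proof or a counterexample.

(⟹) This inclusion fails. Take Y = {1}, D = {1}, T = ∅; then 1 ∈ D ∩ (D ∩ Y) but 1 ∉ Y ∩ (T ∖ D).

(⟸) This inclusion fails. Take Y = {1}, D = ∅, T = {1}; then 1 ∈ Y ∩ (T ∖ D) but 1 ∉ D ∩ (D ∩ Y).

Neither inclusion holds.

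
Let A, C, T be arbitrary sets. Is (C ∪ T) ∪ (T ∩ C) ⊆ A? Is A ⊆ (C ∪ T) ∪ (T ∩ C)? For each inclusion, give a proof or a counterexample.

Both inclusions fail.

Forward inclusion. This inclusion fails. Take A = ∅, C = {1}, T = ∅; then 1 ∈ (C ∪ T) ∪ (T ∩ C) but 1 ∉ A.

Reverse inclusion. This inclusion fails. Take A = {1}, C = ∅, T = ∅; then 1 ∈ A but 1 ∉ (C ∪ T) ∪ (T ∩ C).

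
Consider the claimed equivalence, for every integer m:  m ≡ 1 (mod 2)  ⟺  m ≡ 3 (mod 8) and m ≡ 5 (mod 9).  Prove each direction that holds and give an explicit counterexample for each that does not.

(→) This fails: m = 1 gives 1 ≡ 1 (mod 2) but 1 ≡ 1 (mod 8), so the conjunction on the right does not hold.

(←) Conversely, if m ≡ 3 (mod 8) and m ≡ 5 (mod 9), then by the Chinese remainder theorem m ≡ 59 (mod 72). Since 59 ≡ 1 (mod 2) and 2 ∣ 72, we get m ≡ 1 (mod 2).

Only the converse holds.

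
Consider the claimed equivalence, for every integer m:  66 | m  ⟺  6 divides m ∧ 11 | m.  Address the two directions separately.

(⇐) Suppose 6 ∣ m and 11 ∣ m. Any common multiple of 6 and 11 is a multiple of their lcm; here gcd(6, 11) = 1, so lcm(6, 11) = 6·11 = 66, so 66 ∣ m.

(⇒) If 66 ∣ m, write m = 66q. Since 66 = 11·6, m = 6·(11q), so 6 ∣ m; and since 66 = 6·11, m = 11·(6q), so 11 ∣ m.

Both directions hold; the statement is true.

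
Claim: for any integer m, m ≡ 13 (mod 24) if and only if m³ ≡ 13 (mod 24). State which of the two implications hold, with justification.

Equivalent; both directions hold.

[⇒] Suppose m ≡ 13 (mod 24). Write m = 24j + 13. Then (24j + 13)³ = 13824j³ + 22464j² + 12168j + 2197 = 24(576j³ + 936j² + 507j + 91) + 13, so m³ ≡ 13 (mod 24).

[⇐] Conversely, suppose m³ ≡ 13 (mod 24). The only residue r in {0, …, 23} with r³ ≡ 13 (mod 24) is r = 13, so m ≡ 13 (mod 24).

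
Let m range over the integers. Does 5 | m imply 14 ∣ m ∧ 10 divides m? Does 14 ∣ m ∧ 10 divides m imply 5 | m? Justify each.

The forward direction fails; the converse holds.

Converse. Suppose 14 ∣ m and 10 ∣ m. Any common multiple of 14 and 10 is a multiple of their lcm; here lcm(14, 10) = 14·10/gcd(14, 10) = 140/2 = 70, so 70 ∣ m. Since 5 ∣ 70, it follows that 5 ∣ m.

Forward direction. This fails: take m = 5. Certainly 5 ∣ 5, but 14 ∤ 5.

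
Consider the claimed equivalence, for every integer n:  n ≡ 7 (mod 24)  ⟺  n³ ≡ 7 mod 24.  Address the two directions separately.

Both directions hold; the statement is true.

(⟸) Suppose n³ ≡ 7 (mod 24). The only residue r in {0, …, 23} with r³ ≡ 7 (mod 24) is r = 7, so n ≡ 7 (mod 24).

(⟹) Suppose n ≡ 7 (mod 24). Write n = 24j + 7. Then (24j + 7)³ = 13824j³ + 12096j² + 3528j + 343 = 24(576j³ + 504j² + 147j + 14) + 7, so n³ ≡ 7 (mod 24).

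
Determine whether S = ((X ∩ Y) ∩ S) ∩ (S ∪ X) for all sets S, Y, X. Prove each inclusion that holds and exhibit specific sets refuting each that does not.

Forward inclusion. This inclusion fails. Take S = {1}, Y = ∅, X = ∅; then 1 ∈ S but 1 ∉ ((X ∩ Y) ∩ S) ∩ (S ∪ X).

Reverse inclusion. Let x ∈ ((X ∩ Y) ∩ S) ∩ (S ∪ X). Then x ∈ S ∩ Y ∩ X, from which x ∈ S.

Only the reverse inclusion holds.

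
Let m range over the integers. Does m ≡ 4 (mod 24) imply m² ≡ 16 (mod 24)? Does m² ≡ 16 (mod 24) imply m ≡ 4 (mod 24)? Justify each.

(⇒) Suppose m ≡ 4 (mod 24). Write m = 24j + 4. Then (24j + 4)² = 576j² + 192j + 16 = 24(24j² + 8j) + 16, so m² ≡ 16 (mod 24).

(⇐) This fails: take m = 8. Then 8² = 64 ≡ 16 (mod 24), yet 8 ≡ 8 (mod 24), not 4.

Only the forward direction holds.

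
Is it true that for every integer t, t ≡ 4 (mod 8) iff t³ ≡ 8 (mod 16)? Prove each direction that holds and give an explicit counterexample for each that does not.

Forward direction. This fails: take t = 4. Then 4 ≡ 4 (mod 8), but 4³ = 64 ≡ 0 (mod 16), not 8.

Converse. This fails: take t = 2. Then 2³ = 8 ≡ 8 (mod 16), yet 2 ≡ 2 (mod 8), not 4.

Neither direction holds.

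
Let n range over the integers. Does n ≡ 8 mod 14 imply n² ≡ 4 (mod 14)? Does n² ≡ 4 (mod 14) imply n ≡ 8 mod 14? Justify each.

Both directions fail.

(⇒) This fails: take n = 8. Then 8 ≡ 8 (mod 14), but 8² = 64 ≡ 8 (mod 14), not 4.

(⇐) This fails: take n = 2. Then 2² = 4 ≡ 4 (mod 14), yet 2 ≡ 2 (mod 14), not 8.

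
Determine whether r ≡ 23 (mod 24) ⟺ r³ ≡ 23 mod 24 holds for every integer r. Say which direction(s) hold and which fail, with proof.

Both directions hold.

(→) Suppose r ≡ 23 (mod 24). Write r = 24j + 23. Then (24j + 23)³ = 13824j³ + 39744j² + 38088j + 12167 = 24(576j³ + 1656j² + 1587j + 506) + 23, so r³ ≡ 23 (mod 24).

(←) Conversely, suppose r³ ≡ 23 (mod 24). The only residue r in {0, …, 23} with r³ ≡ 23 (mod 24) is r = 23, so r ≡ 23 (mod 24).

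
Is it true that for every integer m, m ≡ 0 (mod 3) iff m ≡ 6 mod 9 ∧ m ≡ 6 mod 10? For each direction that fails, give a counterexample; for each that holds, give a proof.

Converse. If m ≡ 6 (mod 9) and m ≡ 6 (mod 10), then by the Chinese remainder theorem m ≡ 6 (mod 90). Since 6 ≡ 0 (mod 3) and 3 ∣ 90, we get m ≡ 0 (mod 3).

Forward direction. This fails: m = 0 gives 0 ≡ 0 (mod 3) but 0 ≡ 0 (mod 9), so the conjunction on the right does not hold.

Not equivalent: only (⇐) holds.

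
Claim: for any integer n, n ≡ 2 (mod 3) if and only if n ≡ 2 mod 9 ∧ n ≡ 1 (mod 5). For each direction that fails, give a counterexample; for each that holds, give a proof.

(⟹) This fails: n = 32 gives 32 ≡ 2 (mod 3) but 32 ≡ 5 (mod 9), so the conjunction on the right does not hold.

(⟸) Conversely, if n ≡ 2 (mod 9) and n ≡ 1 (mod 5), then by the Chinese remainder theorem n ≡ 11 (mod 45). Since 11 ≡ 2 (mod 3) and 3 ∣ 45, we get n ≡ 2 (mod 3).

The forward direction fails; the converse holds.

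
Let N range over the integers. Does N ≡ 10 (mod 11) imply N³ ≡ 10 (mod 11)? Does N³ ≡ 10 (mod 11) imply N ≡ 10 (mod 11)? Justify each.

The biconditional holds.

Forward direction. Suppose N ≡ 10 (mod 11). Write N = 11j + 10. Then (11j + 10)³ = 1331j³ + 3630j² + 3300j + 1000 = 11(121j³ + 330j² + 300j + 90) + 10, so N³ ≡ 10 (mod 11).

Converse. Suppose N³ ≡ 10 (mod 11). The only residue r in {0, …, 10} with r³ ≡ 10 (mod 11) is r = 10, so N ≡ 10 (mod 11).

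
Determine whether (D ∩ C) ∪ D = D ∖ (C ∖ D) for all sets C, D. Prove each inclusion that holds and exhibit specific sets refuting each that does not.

Both inclusions hold; the sets are equal.

(⟹) Let x ∈ (D ∩ C) ∪ D. Then either x ∈ D and x ∉ C; or x ∈ C ∩ D. In each case x ∈ D ∖ (C ∖ D), so (D ∩ C) ∪ D ⊆ D ∖ (C ∖ D).

(⟸) Let x ∈ D ∖ (C ∖ D). Then either x ∈ D and x ∉ C; or x ∈ C ∩ D. In each case x ∈ (D ∩ C) ∪ D, so D ∖ (C ∖ D) ⊆ (D ∩ C) ∪ D.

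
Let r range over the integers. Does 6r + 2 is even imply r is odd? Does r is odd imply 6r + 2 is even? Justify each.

(→) This fails: take r = 0. Then 6r + 2 = 2, which is even, yet r = 0 is even, not odd.

(←) Suppose r is odd. Since 6 is even, 6r is even for every r, so 6r + 2 has the same parity as 2, which is even. Hence 6r + 2 is even.

Only the converse holds.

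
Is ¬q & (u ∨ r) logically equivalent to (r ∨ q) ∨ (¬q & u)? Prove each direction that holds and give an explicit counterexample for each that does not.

(⇐) This fails. Under u = F, r = F, q = T, the left side is false but the right side is true.

(⇒) Assume the antecedent. If u is true, (r ∨ q) ∨ (¬q & u) reduces to true regardless of the other variables. If u is false, the antecedent forces (u = F, r = T, q = F), and (r ∨ q) ∨ (¬q & u) holds there. Either way (r ∨ q) ∨ (¬q & u) holds.

Not equivalent: only (⇒) holds.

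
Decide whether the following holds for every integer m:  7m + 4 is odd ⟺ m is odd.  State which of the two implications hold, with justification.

Both directions hold.

(→) Suppose 7m + 4 is odd. Since 7 is odd, 7m and m have the same parity, so 7m + 4 ≡ m + 4 (mod 2). As 4 is even, 7m + 4 is odd exactly when m is odd. Thus m is odd.

(←) Conversely, suppose m is odd; write m = 2j + 1. Then 7m + 4 = 7·(2j + 1) + 4 = 2·7j + 11, which is odd.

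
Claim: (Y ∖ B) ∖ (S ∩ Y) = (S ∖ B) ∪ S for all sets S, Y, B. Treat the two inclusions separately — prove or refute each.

Forward inclusion. This inclusion fails. Take S = ∅, Y = {1}, B = ∅; then 1 ∈ (Y ∖ B) ∖ (S ∩ Y) but 1 ∉ (S ∖ B) ∪ S.

Reverse inclusion. This inclusion fails. Take S = {1}, Y = ∅, B = ∅; then 1 ∈ (S ∖ B) ∪ S but 1 ∉ (Y ∖ B) ∖ (S ∩ Y).

Neither inclusion holds.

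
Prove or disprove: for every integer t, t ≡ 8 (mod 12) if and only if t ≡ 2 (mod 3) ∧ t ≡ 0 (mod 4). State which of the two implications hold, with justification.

Both directions hold; the statement is true.

Forward direction. Suppose t ≡ 8 (mod 12); write t = 12j + 8. Since 3 ∣ 12, reducing mod 3 gives t ≡ 8 ≡ 2 (mod 3); since 4 ∣ 12, reducing mod 4 gives t ≡ 8 ≡ 0 (mod 4).

Converse. If t ≡ 2 (mod 3) and t ≡ 0 (mod 4), then by the Chinese remainder theorem t ≡ 8 (mod 12). This is exactly t ≡ 8 (mod 12).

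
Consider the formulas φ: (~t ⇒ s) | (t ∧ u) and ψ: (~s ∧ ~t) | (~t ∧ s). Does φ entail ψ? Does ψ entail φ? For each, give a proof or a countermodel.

(⇒) This fails. Under t = T, s = F, u = F, the left side is true but the right side is false.

(⇐) This fails. Under t = F, s = F, u = F, the left side is false but the right side is true.

(⇒) fails and (⇐) fails.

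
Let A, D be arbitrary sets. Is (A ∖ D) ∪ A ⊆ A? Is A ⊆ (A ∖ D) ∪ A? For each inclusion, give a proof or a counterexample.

Both inclusions hold; the sets are equal.

(⊆) Let x ∈ (A ∖ D) ∪ A. Then either x ∈ A and x ∉ D; or x ∈ A ∩ D. In each case x ∈ A, so (A ∖ D) ∪ A ⊆ A.

(⊇) Let x ∈ A. Then either x ∈ A and x ∉ D; or x ∈ A ∩ D. In each case x ∈ (A ∖ D) ∪ A, so A ⊆ (A ∖ D) ∪ A.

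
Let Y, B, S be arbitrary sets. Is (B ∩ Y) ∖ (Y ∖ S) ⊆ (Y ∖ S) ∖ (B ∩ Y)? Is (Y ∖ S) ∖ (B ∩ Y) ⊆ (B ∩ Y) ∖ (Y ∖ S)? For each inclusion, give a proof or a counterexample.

(⟹) This inclusion fails. Take Y = {1}, B = {1}, S = {1}; then 1 ∈ (B ∩ Y) ∖ (Y ∖ S) but 1 ∉ (Y ∖ S) ∖ (B ∩ Y).

(⟸) This inclusion fails. Take Y = {1}, B = ∅, S = ∅; then 1 ∈ (Y ∖ S) ∖ (B ∩ Y) but 1 ∉ (B ∩ Y) ∖ (Y ∖ S).

(⊆) fails and (⊇) fails.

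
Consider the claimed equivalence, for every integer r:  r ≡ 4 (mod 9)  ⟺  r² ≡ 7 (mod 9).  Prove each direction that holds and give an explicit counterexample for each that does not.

Forward direction. Suppose r ≡ 4 (mod 9). Write r = 9j + 4. Then (9j + 4)² = 81j² + 72j + 16 = 9(9j² + 8j + 1) + 7, so r² ≡ 7 (mod 9).

Converse. This fails: take r = 5. Then 5² = 25 ≡ 7 (mod 9), yet 5 ≡ 5 (mod 9), not 4.

Not equivalent: only (⇒) holds.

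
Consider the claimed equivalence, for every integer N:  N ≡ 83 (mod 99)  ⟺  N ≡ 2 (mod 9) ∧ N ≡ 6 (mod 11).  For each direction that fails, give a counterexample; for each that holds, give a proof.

Both directions hold; the statement is true.

(⇒) Suppose N ≡ 83 (mod 99); write N = 99j + 83. Since 9 ∣ 99, reducing mod 9 gives N ≡ 83 ≡ 2 (mod 9); since 11 ∣ 99, reducing mod 11 gives N ≡ 83 ≡ 6 (mod 11).

(⇐) Conversely, if N ≡ 2 (mod 9) and N ≡ 6 (mod 11), then by the Chinese remainder theorem N ≡ 83 (mod 99). This is exactly N ≡ 83 (mod 99).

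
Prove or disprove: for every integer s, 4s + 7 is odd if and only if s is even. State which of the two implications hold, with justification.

Only the reverse direction holds.

(⇒) This fails: take s = 1. Then 4s + 7 = 11, which is odd, yet s = 1 is odd, not even.

(⇐) Suppose s is even. Since 4 is even, 4s is even for every s, so 4s + 7 has the same parity as 7, which is odd. Hence 4s + 7 is odd.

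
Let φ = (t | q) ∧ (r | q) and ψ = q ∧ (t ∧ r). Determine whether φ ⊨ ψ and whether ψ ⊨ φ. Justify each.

(⇒) fails; (⇐) holds.

(⇒) This fails. Under q = T, t = F, r = F, the left side is true but the right side is false.

(⇐) Assume the antecedent. If q is true, (t | q) ∧ (r | q) reduces to true regardless of the other variables. If q is false, the antecedent cannot hold. Either way (t | q) ∧ (r | q) holds.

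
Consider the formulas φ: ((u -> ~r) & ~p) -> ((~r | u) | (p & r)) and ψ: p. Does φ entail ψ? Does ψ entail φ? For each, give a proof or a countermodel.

Only the converse holds.

(⇐) Assume the antecedent. If u is true, the consequent reduces to true regardless of the other variables. If u is false, the antecedent forces (u = F, r = F, p = T) or (u = F, r = T, p = T), and the consequent holds there. Either way the consequent holds.

(⇒) This fails. Under u = F, r = F, p = F, the left side is true but the right side is false.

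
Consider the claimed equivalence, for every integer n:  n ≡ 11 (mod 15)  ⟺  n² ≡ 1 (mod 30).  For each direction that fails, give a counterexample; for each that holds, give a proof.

(⇒) This fails: take n = 26. Then 26 ≡ 11 (mod 15), but 26² = 676 ≡ 16 (mod 30), not 1.

(⇐) This fails: take n = 1. Then 1² = 1 ≡ 1 (mod 30), yet 1 ≡ 1 (mod 15), not 11.

Neither implication holds.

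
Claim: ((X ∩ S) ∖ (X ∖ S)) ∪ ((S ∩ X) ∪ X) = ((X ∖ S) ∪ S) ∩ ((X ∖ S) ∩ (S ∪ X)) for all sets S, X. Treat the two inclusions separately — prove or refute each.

(⊆) fails; (⊇) holds.

(⊆) This inclusion fails. Take S = {1}, X = {1}; then 1 ∈ ((X ∩ S) ∖ (X ∖ S)) ∪ ((S ∩ X) ∪ X) but 1 ∉ ((X ∖ S) ∪ S) ∩ ((X ∖ S) ∩ (S ∪ X)).

(⊇) Let x ∈ ((X ∖ S) ∪ S) ∩ ((X ∖ S) ∩ (S ∪ X)). Then x ∈ X and x ∉ S, from which x ∈ ((X ∩ S) ∖ (X ∖ S)) ∪ ((S ∩ X) ∪ X).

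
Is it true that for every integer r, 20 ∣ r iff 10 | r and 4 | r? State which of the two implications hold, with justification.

Equivalent; both directions hold.

[⇒] If 20 ∣ r, write r = 20q. Since 20 = 2·10, r = 10·(2q), so 10 ∣ r; and since 20 = 5·4, r = 4·(5q), so 4 ∣ r.

[⇐] Suppose 10 ∣ r and 4 ∣ r. Any common multiple of 10 and 4 is a multiple of their lcm; here lcm(10, 4) = 10·4/gcd(10, 4) = 40/2 = 20, so 20 ∣ r.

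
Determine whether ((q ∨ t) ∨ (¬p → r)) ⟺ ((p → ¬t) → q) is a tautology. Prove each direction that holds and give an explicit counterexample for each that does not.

(→) This fails. Under p = T, q = F, t = F, r = F, the left side is true but the right side is false.

(←) Assume the antecedent. If q is true, (q ∨ t) ∨ (¬p → r) reduces to true regardless of the other variables. If q is false, the antecedent forces (p = T, q = F, t = T, r = F) or (p = T, q = F, t = T, r = T), and (q ∨ t) ∨ (¬p → r) holds there. Either way (q ∨ t) ∨ (¬p → r) holds.

Only the reverse direction holds.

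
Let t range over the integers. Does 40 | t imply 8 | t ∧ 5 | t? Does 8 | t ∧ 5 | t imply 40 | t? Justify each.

(→) If 40 ∣ t, write t = 40q. Since 40 = 5·8, t = 8·(5q), so 8 ∣ t; and since 40 = 8·5, t = 5·(8q), so 5 ∣ t.

(←) Suppose 8 ∣ t and 5 ∣ t. Any common multiple of 8 and 5 is a multiple of their lcm; here gcd(8, 5) = 1, so lcm(8, 5) = 8·5 = 40, so 40 ∣ t.

The biconditional holds.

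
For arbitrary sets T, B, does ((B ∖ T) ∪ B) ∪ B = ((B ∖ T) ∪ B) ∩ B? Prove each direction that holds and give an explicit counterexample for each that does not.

Both inclusions hold; the sets are equal.

Forward inclusion. Let x ∈ ((B ∖ T) ∪ B) ∪ B. Then either x ∈ B and x ∉ T; or x ∈ T ∩ B. In each case x ∈ ((B ∖ T) ∪ B) ∩ B, so ((B ∖ T) ∪ B) ∪ B ⊆ ((B ∖ T) ∪ B) ∩ B.

Reverse inclusion. Let x ∈ ((B ∖ T) ∪ B) ∩ B. Then either x ∈ B and x ∉ T; or x ∈ T ∩ B. In each case x ∈ ((B ∖ T) ∪ B) ∪ B, so ((B ∖ T) ∪ B) ∩ B ⊆ ((B ∖ T) ∪ B) ∪ B.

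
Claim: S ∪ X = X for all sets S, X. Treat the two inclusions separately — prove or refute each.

Reverse inclusion. Let x ∈ X. Then either x ∈ X and x ∉ S; or x ∈ S ∩ X. In each case x ∈ S ∪ X, so X ⊆ S ∪ X.

Forward inclusion. This inclusion fails. Take S = {1}, X = ∅; then 1 ∈ S ∪ X but 1 ∉ X.

Only the reverse inclusion holds.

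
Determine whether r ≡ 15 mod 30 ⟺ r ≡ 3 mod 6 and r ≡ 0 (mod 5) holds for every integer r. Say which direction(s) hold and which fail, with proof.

Both directions hold; the statement is true.

Converse. If r ≡ 3 (mod 6) and r ≡ 0 (mod 5), then by the Chinese remainder theorem r ≡ 15 (mod 30). This is exactly r ≡ 15 (mod 30).

Forward direction. Suppose r ≡ 15 (mod 30); write r = 30j + 15. Since 6 ∣ 30, reducing mod 6 gives r ≡ 15 ≡ 3 (mod 6); since 5 ∣ 30, reducing mod 5 gives r ≡ 15 ≡ 0 (mod 5).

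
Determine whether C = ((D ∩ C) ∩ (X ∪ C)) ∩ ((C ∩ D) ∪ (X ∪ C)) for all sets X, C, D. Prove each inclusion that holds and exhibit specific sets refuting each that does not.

Reverse inclusion. Let x ∈ ((D ∩ C) ∩ (X ∪ C)) ∩ ((C ∩ D) ∪ (X ∪ C)). Then either x ∈ C ∩ D and x ∉ X; or x ∈ X ∩ C ∩ D. In each case x ∈ C, so ((D ∩ C) ∩ (X ∪ C)) ∩ ((C ∩ D) ∪ (X ∪ C)) ⊆ C.

Forward inclusion. This inclusion fails. Take X = ∅, C = {1}, D = ∅; then 1 ∈ C but 1 ∉ ((D ∩ C) ∩ (X ∪ C)) ∩ ((C ∩ D) ∪ (X ∪ C)).

Only the reverse inclusion holds.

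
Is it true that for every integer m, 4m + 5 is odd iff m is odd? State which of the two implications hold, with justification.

(⇒) fails; (⇐) holds.

(⇒) This fails: take m = 0. Then 4m + 5 = 5, which is odd, yet m = 0 is even, not odd.

(⇐) Suppose m is odd. Since 4 is even, 4m is even for every m, so 4m + 5 has the same parity as 5, which is odd. Hence 4m + 5 is odd.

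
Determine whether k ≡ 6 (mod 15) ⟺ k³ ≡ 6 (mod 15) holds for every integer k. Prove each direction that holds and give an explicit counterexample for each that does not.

Both directions hold; the statement is true.

(→) Suppose k ≡ 6 (mod 15). Write k = 15j + 6. Then (15j + 6)³ = 3375j³ + 4050j² + 1620j + 216 = 15(225j³ + 270j² + 108j + 14) + 6, so k³ ≡ 6 (mod 15).

(←) Conversely, suppose k³ ≡ 6 (mod 15). The only residue r in {0, …, 14} with r³ ≡ 6 (mod 15) is r = 6, so k ≡ 6 (mod 15).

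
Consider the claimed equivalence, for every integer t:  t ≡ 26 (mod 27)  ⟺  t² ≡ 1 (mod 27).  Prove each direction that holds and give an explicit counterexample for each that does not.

(⇒) Suppose t ≡ 26 (mod 27). Write t = 27j + 26. Then (27j + 26)² = 729j² + 1404j + 676 = 27(27j² + 52j + 25) + 1, so t² ≡ 1 (mod 27).

(⇐) This fails: take t = 1. Then 1² = 1 ≡ 1 (mod 27), yet 1 ≡ 1 (mod 27), not 26.

Not equivalent: only (⇒) holds.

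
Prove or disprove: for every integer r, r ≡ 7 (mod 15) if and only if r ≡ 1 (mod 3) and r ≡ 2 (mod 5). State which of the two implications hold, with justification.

(→) Suppose r ≡ 7 (mod 15); write r = 15j + 7. Since 3 ∣ 15, reducing mod 3 gives r ≡ 7 ≡ 1 (mod 3); since 5 ∣ 15, reducing mod 5 gives r ≡ 7 ≡ 2 (mod 5).

(←) Conversely, if r ≡ 1 (mod 3) and r ≡ 2 (mod 5), then by the Chinese remainder theorem r ≡ 7 (mod 15). This is exactly r ≡ 7 (mod 15).

Equivalent; both directions hold.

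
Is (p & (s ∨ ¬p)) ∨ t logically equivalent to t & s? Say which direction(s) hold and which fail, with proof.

The forward direction fails; the converse holds.

(⟹) This fails. Under t = T, p = F, s = F, the left side is true but the right side is false.

(⟸) Assume the antecedent. If t is true, (p & (s ∨ ¬p)) ∨ t reduces to true regardless of the other variables. If t is false, the antecedent cannot hold. Either way (p & (s ∨ ¬p)) ∨ t holds.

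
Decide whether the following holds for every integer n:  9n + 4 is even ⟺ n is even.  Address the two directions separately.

(⟸) Suppose n is even; write n = 2j. Then 9n + 4 = 9·(2j) + 4 = 2·9j + 4, which is even.

(⟹) Suppose 9n + 4 is even. Since 9 is odd, 9n and n have the same parity, so 9n + 4 ≡ n + 4 (mod 2). As 4 is even, 9n + 4 is even exactly when n is even. Thus n is even.

Equivalent; both directions hold.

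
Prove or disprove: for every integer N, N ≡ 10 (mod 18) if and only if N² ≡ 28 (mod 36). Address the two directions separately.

Only the forward direction holds.

(⇒) Suppose N ≡ 10 (mod 18). Working modulo 36, N ∈ {10, 28}; for each such r, r² ≡ 28 (mod 36).

(⇐) This fails: take N = 8. Then 8² = 64 ≡ 28 (mod 36), yet 8 ≡ 8 (mod 18), not 10.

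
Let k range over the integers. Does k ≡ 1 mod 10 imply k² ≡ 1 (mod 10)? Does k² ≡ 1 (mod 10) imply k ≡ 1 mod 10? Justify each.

(⇒) Suppose k ≡ 1 mod 10. Write k = 10j + 1. Then (10j + 1)² = 100j² + 20j + 1 = 10(10j² + 2j) + 1, so k² ≡ 1 (mod 10).

(⇐) This fails: take k = 9. Then 9² = 81 ≡ 1 (mod 10), yet 9 ≡ 9 (mod 10), not 1.

Only the forward implication holds.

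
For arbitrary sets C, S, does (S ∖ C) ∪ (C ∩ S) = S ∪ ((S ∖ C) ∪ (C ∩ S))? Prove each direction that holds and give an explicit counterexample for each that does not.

(⟹) Let x ∈ (S ∖ C) ∪ (C ∩ S). Then either x ∈ S and x ∉ C; or x ∈ C ∩ S. In each case x ∈ S ∪ ((S ∖ C) ∪ (C ∩ S)), so (S ∖ C) ∪ (C ∩ S) ⊆ S ∪ ((S ∖ C) ∪ (C ∩ S)).

(⟸) Let x ∈ S ∪ ((S ∖ C) ∪ (C ∩ S)). Then either x ∈ S and x ∉ C; or x ∈ C ∩ S. In each case x ∈ (S ∖ C) ∪ (C ∩ S), so S ∪ ((S ∖ C) ∪ (C ∩ S)) ⊆ (S ∖ C) ∪ (C ∩ S).

The two sets are equal.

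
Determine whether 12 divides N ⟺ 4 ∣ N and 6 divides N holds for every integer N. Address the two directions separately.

(⟹) If 12 ∣ N, write N = 12q. Since 12 = 3·4, N = 4·(3q), so 4 ∣ N; and since 12 = 2·6, N = 6·(2q), so 6 ∣ N.

(⟸) Suppose 4 ∣ N and 6 ∣ N. Any common multiple of 4 and 6 is a multiple of their lcm; here lcm(4, 6) = 4·6/gcd(4, 6) = 24/2 = 12, so 12 ∣ N.

The biconditional holds.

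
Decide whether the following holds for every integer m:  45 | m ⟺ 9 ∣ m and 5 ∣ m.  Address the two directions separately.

The biconditional holds.

(⟸) Suppose 9 ∣ m and 5 ∣ m. Any common multiple of 9 and 5 is a multiple of their lcm; here gcd(9, 5) = 1, so lcm(9, 5) = 9·5 = 45, so 45 ∣ m.

(⟹) If 45 ∣ m, write m = 45q. Since 45 = 5·9, m = 9·(5q), so 9 ∣ m; and since 45 = 9·5, m = 5·(9q), so 5 ∣ m.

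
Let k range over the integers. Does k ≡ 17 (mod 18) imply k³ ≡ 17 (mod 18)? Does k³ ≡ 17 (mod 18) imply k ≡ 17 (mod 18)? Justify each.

Only the forward direction holds.

(⟹) Suppose k ≡ 17 (mod 18). Write k = 18j + 17. Then (18j + 17)³ = 5832j³ + 16524j² + 15606j + 4913 = 18(324j³ + 918j² + 867j + 272) + 17, so k³ ≡ 17 (mod 18).

(⟸) This fails: take k = 5. Then 5³ = 125 ≡ 17 (mod 18), yet 5 ≡ 5 (mod 18), not 17.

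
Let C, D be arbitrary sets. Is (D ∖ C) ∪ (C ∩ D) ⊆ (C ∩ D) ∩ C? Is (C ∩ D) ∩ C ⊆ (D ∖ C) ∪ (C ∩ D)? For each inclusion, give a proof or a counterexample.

(⟹) This inclusion fails. Take C = ∅, D = {1}; then 1 ∈ (D ∖ C) ∪ (C ∩ D) but 1 ∉ (C ∩ D) ∩ C.

(⟸) Let x ∈ (C ∩ D) ∩ C. Then x ∈ C ∩ D, from which x ∈ (D ∖ C) ∪ (C ∩ D).

(⊆) fails; (⊇) holds.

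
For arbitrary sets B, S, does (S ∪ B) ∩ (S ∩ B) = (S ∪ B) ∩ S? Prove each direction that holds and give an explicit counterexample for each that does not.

(⊇) This inclusion fails. Take B = ∅, S = {1}; then 1 ∈ (S ∪ B) ∩ S but 1 ∉ (S ∪ B) ∩ (S ∩ B).

(⊆) Let x ∈ (S ∪ B) ∩ (S ∩ B). Then x ∈ B ∩ S, from which x ∈ (S ∪ B) ∩ S.

The sets are not equal: only the forward inclusion holds.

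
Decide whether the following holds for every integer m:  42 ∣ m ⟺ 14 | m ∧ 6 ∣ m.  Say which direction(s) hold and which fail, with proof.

Converse. Suppose 14 ∣ m and 6 ∣ m. Any common multiple of 14 and 6 is a multiple of their lcm; here lcm(14, 6) = 14·6/gcd(14, 6) = 84/2 = 42, so 42 ∣ m.

Forward direction. If 42 ∣ m, write m = 42q. Since 42 = 3·14, m = 14·(3q), so 14 ∣ m; and since 42 = 7·6, m = 6·(7q), so 6 ∣ m.

Both directions hold.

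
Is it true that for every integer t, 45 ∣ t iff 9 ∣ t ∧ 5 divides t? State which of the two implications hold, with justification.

(⇒) If 45 ∣ t, write t = 45q. Since 45 = 5·9, t = 9·(5q), so 9 ∣ t; and since 45 = 9·5, t = 5·(9q), so 5 ∣ t.

(⇐) Suppose 9 ∣ t and 5 ∣ t. Any common multiple of 9 and 5 is a multiple of their lcm; here gcd(9, 5) = 1, so lcm(9, 5) = 9·5 = 45, so 45 ∣ t.

Both implications hold.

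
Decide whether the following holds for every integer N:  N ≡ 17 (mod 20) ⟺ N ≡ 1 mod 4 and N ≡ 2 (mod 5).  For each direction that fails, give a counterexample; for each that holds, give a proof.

Both directions hold; the statement is true.

[⇐] If N ≡ 1 (mod 4) and N ≡ 2 (mod 5), then by the Chinese remainder theorem N ≡ 17 (mod 20). This is exactly N ≡ 17 (mod 20).

[⇒] Suppose N ≡ 17 (mod 20); write N = 20j + 17. Since 4 ∣ 20, reducing mod 4 gives N ≡ 17 ≡ 1 (mod 4); since 5 ∣ 20, reducing mod 5 gives N ≡ 17 ≡ 2 (mod 5).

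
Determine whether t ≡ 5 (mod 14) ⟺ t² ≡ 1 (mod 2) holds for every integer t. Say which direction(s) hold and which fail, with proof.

(⟹) Suppose t ≡ 5 (mod 14). Then t² ≡ 5² = 25 (mod 14), and since 2 ∣ 14, also t² ≡ 1 (mod 2).

(⟸) This fails: take t = 1. Then 1² = 1 ≡ 1 (mod 2), yet 1 ≡ 1 (mod 14), not 5.

Not equivalent: only (⇒) holds.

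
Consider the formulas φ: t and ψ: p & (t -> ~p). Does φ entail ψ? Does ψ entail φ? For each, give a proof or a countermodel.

[⇒] This fails. Under p = F, t = T, the left side is true but the right side is false.

[⇐] This fails. Under p = T, t = F, the left side is false but the right side is true.

Neither direction holds.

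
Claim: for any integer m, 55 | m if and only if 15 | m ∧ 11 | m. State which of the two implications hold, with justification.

(⟹) This fails: take m = 55. Certainly 55 ∣ 55, but 15 ∤ 55.

(⟸) Suppose 15 ∣ m and 11 ∣ m. Any common multiple of 15 and 11 is a multiple of their lcm; here gcd(15, 11) = 1, so lcm(15, 11) = 15·11 = 165, so 165 ∣ m. Since 55 ∣ 165, it follows that 55 ∣ m.

(⇒) fails; (⇐) holds.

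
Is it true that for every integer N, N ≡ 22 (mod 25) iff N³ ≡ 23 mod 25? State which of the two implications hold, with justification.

(⟹) Suppose N ≡ 22 (mod 25). Write N = 25j + 22. Then (25j + 22)³ = 15625j³ + 41250j² + 36300j + 10648 = 25(625j³ + 1650j² + 1452j + 425) + 23, so N³ ≡ 23 (mod 25).

(⟸) Conversely, suppose N³ ≡ 23 (mod 25). The only residue r in {0, …, 24} with r³ ≡ 23 (mod 25) is r = 22, so N ≡ 22 (mod 25).

Both implications hold.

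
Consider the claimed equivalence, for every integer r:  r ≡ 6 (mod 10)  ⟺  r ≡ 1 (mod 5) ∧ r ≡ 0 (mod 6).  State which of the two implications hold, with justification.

[⇒] This fails: r = 16 gives 16 ≡ 6 (mod 10) but 16 ≡ 4 (mod 6), so the conjunction on the right does not hold.

[⇐] Conversely, if r ≡ 1 (mod 5) and r ≡ 0 (mod 6), then by the Chinese remainder theorem r ≡ 6 (mod 30). Since 6 ≡ 6 (mod 10) and 10 ∣ 30, we get r ≡ 6 (mod 10).

Only the reverse direction holds.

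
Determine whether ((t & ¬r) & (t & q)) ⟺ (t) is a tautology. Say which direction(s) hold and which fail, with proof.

(⟹) Assume the antecedent. If q is true, the antecedent forces (q = T, r = F, t = T), and t holds there. If q is false, the antecedent cannot hold. Either way t holds.

(⟸) This fails. Under q = F, r = F, t = T, the left side is false but the right side is true.

Only the forward implication holds.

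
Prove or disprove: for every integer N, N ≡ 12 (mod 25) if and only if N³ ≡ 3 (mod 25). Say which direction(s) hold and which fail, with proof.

(⟹) Suppose N ≡ 12 (mod 25). Write N = 25j + 12. Then (25j + 12)³ = 15625j³ + 22500j² + 10800j + 1728 = 25(625j³ + 900j² + 432j + 69) + 3, so N³ ≡ 3 (mod 25).

(⟸) Conversely, suppose N³ ≡ 3 (mod 25). The only residue r in {0, …, 24} with r³ ≡ 3 (mod 25) is r = 12, so N ≡ 12 (mod 25).

The biconditional holds.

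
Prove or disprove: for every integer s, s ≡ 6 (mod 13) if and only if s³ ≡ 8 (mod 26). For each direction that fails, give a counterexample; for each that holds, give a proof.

Neither direction holds.

Forward direction. This fails: take s = 19. Then 19 ≡ 6 (mod 13), but 19³ = 6859 ≡ 21 (mod 26), not 8.

Converse. This fails: take s = 2. Then 2³ = 8 ≡ 8 (mod 26), yet 2 ≡ 2 (mod 13), not 6.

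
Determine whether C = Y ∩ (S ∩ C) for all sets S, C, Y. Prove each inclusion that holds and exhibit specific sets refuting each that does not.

The sets are not equal: only the reverse inclusion holds.

Reverse inclusion. Let x ∈ Y ∩ (S ∩ C). Then x ∈ S ∩ C ∩ Y, from which x ∈ C.

Forward inclusion. This inclusion fails. Take S = ∅, C = {1}, Y = ∅; then 1 ∈ C but 1 ∉ Y ∩ (S ∩ C).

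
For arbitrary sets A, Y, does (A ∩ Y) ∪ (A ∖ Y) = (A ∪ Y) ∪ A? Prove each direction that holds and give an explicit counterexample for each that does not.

Forward inclusion. Let x ∈ (A ∩ Y) ∪ (A ∖ Y). Then either x ∈ A and x ∉ Y; or x ∈ A ∩ Y. In each case x ∈ (A ∪ Y) ∪ A, so (A ∩ Y) ∪ (A ∖ Y) ⊆ (A ∪ Y) ∪ A.

Reverse inclusion. This inclusion fails. Take A = ∅, Y = {1}; then 1 ∈ (A ∪ Y) ∪ A but 1 ∉ (A ∩ Y) ∪ (A ∖ Y).

Only the forward inclusion holds.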